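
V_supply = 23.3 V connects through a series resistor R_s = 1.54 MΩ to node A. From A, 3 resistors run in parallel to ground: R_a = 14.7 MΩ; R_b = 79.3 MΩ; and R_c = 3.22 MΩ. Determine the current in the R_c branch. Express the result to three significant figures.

I ≈ 4.52 µA

Parallel bank: R_p = 1/(1/14.7 + 1/79.3 + 1/3.22) = 2.556 MΩ.
V_A by voltage divider: V_A = 23.3 × 2.556/(1.54 + 2.556) = 14.54 V.
I(R_c) = V_A / R_c = 14.54/3.22 = 4.516 µA.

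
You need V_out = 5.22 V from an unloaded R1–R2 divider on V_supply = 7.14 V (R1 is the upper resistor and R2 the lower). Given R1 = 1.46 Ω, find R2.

The divider ratio is R2/(R1+R2) = 5.22/7.14 = 0.7311.
So R2 = R1 · V_out/(V_supply − V_out) = 1.46 × 5.22/(7.14 − 5.22) = 1.46 × 2.719 = 3.969 Ω.

R2 ≈ 3.97 Ω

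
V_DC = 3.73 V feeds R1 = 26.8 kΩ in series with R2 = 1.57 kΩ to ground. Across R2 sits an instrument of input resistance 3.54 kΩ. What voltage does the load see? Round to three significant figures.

V_out ≈ 0.145 V

First combine the lower leg with the load: R2 ‖ R_L = 1.088 kΩ.
Then V_out = V_DC · R2'/(R1 + R2') = 3.73 × 1.088/27.89 = 0.1455 V.
(Unloaded it would be 0.206 V; the load pulls it down.)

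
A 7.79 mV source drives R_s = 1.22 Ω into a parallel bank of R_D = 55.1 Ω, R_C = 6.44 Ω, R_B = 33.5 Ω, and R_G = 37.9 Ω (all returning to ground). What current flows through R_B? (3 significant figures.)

Combine the parallel branches: R_p = (1/55.1 + 1/6.44 + 1/33.5 + 1/37.9)⁻¹ = 4.354 Ω.
V_A = 7.79 × 4.354/5.574 = 6.085 mV.
Branch current I = V_A/R_B = 6.085/33.5 = 0.1816 mA.

I ≈ 0.182 mA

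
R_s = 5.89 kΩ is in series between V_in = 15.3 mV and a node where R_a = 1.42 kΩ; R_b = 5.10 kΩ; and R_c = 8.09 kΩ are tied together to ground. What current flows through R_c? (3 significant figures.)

I ≈ 0.269 µA

Equivalent of the parallel group: R_p = 0.9766 kΩ.
Node voltage V_A = V_in · R_p/(R_s + R_p) = 15.3 × 0.1422 = 2.176 mV.
I(R_c) = V_A / R_c = 2.176/8.09 = 0.2690 µA.
(Check via current divider: I_total = 2.228 µA; share G_k/ΣG = 0.1207 → same result.)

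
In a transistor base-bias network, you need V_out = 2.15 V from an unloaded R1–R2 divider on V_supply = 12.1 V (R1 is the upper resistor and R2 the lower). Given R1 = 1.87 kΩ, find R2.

R2 ≈ 0.404 kΩ

The divider ratio is R2/(R1+R2) = 2.15/12.1 = 0.1777.
R2 = R1 · 0.1777/(1 − 0.1777) = 0.4041 kΩ.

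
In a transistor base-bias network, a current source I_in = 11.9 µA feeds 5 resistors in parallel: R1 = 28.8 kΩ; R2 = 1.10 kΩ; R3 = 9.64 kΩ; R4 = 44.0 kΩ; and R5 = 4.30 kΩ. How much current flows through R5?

I ≈ 2.12 µA

Conductances: ΣG = 1/28.8 + 1/1.10 + 1/9.64 + 1/44.0 + 1/4.30 = 1.303 (1/kΩ).
R5 takes the fraction G_k/ΣG = 0.2326/1.303 = 0.1785, so I = 11.9 × 0.1785 = 2.124 µA.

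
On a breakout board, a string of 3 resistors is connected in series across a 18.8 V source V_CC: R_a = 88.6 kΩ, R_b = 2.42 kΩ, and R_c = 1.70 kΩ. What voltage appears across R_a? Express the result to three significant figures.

V ≈ 18.0 V

Total series resistance ΣR = 88.6 + 2.42 + 1.70 = 92.72 kΩ.
Voltage divider: V = V_CC · (88.60 / 92.72) = 18.8 × 0.9556 = 17.96 V.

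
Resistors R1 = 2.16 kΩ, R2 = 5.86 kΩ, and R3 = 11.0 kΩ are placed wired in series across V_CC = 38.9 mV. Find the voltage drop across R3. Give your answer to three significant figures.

V ≈ 22.5 mV

ΣR = 2.16 + 5.86 + 11.0 = 19.02 kΩ.
V = V_CC · R/ΣR = 38.9 × 0.5783 = 22.50 mV.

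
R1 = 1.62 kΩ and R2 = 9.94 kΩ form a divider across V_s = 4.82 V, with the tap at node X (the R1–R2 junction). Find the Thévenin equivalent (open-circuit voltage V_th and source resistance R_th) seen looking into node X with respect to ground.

V_th ≈ 4.14 V, R_th ≈ 1.39 kΩ

V_th is the unloaded tap voltage: V_s · R2/(R1+R2) = 4.82 × 0.8599 = 4.145 V.
Looking into X with the source shorted: R_th = R1·R2/(R1+R2) = 1.620 × 9.94/11.56 = 1.393 kΩ.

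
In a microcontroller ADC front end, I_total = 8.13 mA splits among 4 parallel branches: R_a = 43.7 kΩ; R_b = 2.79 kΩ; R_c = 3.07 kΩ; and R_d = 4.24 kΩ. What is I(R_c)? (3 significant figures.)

ΣG = 1/43.7 + 1/2.79 + 1/3.07 + 1/4.24 = 0.9429.
By the current-divider rule, I = I_total · G_k/ΣG = 8.13 × 0.3455 = 2.809 mA.

I ≈ 2.81 mA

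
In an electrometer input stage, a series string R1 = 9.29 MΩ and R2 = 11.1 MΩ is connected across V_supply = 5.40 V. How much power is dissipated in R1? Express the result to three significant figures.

ΣR = 20.39 MΩ → I = 5.40/20.39 = 0.2648 µA.
P = I²R = 0.07014 × 9.29 = 0.6516 µW.

P ≈ 0.652 µW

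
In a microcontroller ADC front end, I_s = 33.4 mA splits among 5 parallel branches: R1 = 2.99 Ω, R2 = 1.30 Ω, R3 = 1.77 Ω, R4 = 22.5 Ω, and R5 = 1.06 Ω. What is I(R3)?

I ≈ 7.10 mA

Conductances: ΣG = 1/2.99 + 1/1.30 + 1/1.77 + 1/22.5 + 1/1.06 = 2.656 (1/Ω).
Current divider: I(R3) = I_s · G_k/ΣG = 33.4 × (0.5650/2.656) = 33.4 × 0.2127 = 7.103 mA.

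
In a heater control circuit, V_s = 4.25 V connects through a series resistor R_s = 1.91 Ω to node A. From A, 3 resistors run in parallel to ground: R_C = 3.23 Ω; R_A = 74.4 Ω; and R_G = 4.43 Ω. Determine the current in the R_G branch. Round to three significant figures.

I ≈ 0.468 A

Parallel bank: R_p = 1/(1/3.23 + 1/74.4 + 1/4.43) = 1.822 Ω.
Node voltage V_A = V_s · R_p/(R_s + R_p) = 4.25 × 0.4882 = 2.075 V.
I(R_G) = V_A / R_G = 2.075/4.43 = 0.4684 A.
(Check via current divider: I_total = 1.139 A; share G_k/ΣG = 0.4113 → same result.)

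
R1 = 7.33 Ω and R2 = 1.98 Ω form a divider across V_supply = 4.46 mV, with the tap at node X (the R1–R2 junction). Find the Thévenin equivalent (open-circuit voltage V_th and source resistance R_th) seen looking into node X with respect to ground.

V_th is the unloaded tap voltage: V_supply · R2/(R1+R2) = 4.46 × 0.2127 = 0.9485 mV.
Zeroing V_supply shorts the top of R1 to ground, so R_th = R1 ‖ R2 = 1.559 Ω.

V_th ≈ 0.949 mV, R_th ≈ 1.56 Ω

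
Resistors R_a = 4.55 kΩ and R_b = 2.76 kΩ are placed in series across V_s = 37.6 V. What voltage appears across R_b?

V ≈ 14.2 V

Total series resistance ΣR = 4.55 + 2.76 = 7.310 kΩ.
Voltage divider: V = V_s · (2.760 / 7.310) = 37.6 × 0.3776 = 14.20 V.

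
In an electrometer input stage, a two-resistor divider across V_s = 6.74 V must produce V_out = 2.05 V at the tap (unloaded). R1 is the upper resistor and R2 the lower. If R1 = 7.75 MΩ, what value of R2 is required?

R2 ≈ 3.39 MΩ

The divider ratio is R2/(R1+R2) = 2.05/6.74 = 0.3042.
Rearranging, R2 = R1·k/(1−k) = 7.75 × 0.4371 = 3.388 MΩ.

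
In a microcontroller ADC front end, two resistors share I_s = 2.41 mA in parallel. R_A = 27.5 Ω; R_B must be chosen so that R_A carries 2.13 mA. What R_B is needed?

In a two-way split, I_A/I_s = R_B/(R_A + R_B).
2.13/2.41 = R_B/(R_A + R_B) → R_B = R_A · (0.8838)/(1 − 0.8838) = 27.5 × 7.607 = 209.2 Ω.

R_B ≈ 209 Ω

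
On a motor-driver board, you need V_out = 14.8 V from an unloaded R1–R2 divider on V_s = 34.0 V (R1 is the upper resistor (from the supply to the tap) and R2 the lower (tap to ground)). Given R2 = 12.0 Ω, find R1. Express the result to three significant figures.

The divider ratio is R2/(R1+R2) = 14.8/34.0 = 0.4353.
Rearranging, R1 = R2·(1−k)/k = 12.0 × 1.297 = 15.57 Ω.

R1 ≈ 15.6 Ω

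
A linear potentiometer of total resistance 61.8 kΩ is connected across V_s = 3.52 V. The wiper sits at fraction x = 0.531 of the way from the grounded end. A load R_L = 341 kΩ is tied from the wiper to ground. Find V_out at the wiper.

V_out ≈ 1.79 V

Split the track: R_lower = x·R_p = 32.82 kΩ, R_upper = (1−x)·R_p = 28.98 kΩ.
(x·R_p) ‖ R_L = 29.94 kΩ.
Loaded-divider output: V_out = 3.52 × 0.5081 = 1.788 V.
(Unloaded: V_out = x·V_s = 1.87 V.)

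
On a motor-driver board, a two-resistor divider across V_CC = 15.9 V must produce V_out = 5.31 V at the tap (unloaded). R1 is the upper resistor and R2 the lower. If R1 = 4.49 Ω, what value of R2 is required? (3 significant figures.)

R2 ≈ 2.25 Ω

V_out/V_CC = R2/(R1+R2) = 0.3340.
So R2 = R1 · V_out/(V_CC − V_out) = 4.49 × 5.31/(15.9 − 5.31) = 4.49 × 0.5014 = 2.251 Ω.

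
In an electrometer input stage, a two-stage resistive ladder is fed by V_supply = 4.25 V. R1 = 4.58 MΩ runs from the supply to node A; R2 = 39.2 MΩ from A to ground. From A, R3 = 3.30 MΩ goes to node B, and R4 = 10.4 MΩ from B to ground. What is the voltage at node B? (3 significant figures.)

V_B ≈ 2.22 V

Node A sees R2 in parallel with the series input of stage 2, R3 + R4 = 13.70 MΩ.
R2 ‖ (R3+R4) = 10.15 MΩ.
So V_A = 4.25 × 0.6891 = 2.929 V.
Stage 2 is unloaded, so V_B = V_A · R4/(R3+R4) = 2.929 × 10.4/13.70 = 2.223 V.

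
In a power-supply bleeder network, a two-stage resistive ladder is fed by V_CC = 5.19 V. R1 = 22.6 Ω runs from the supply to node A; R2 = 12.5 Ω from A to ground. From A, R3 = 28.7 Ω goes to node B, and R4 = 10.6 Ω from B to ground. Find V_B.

Looking into the second stage from A: R3 + R4 = 39.30 Ω appears in parallel with R2.
Effective lower resistance at A: R2 ‖ 39.30 = 9.484 Ω.
First divider: V_A = V_CC · 9.484/(22.6 + 9.484) = 1.534 V.
Stage 2 is unloaded, so V_B = V_A · R4/(R3+R4) = 1.534 × 10.6/39.30 = 0.4138 V.

V_B ≈ 0.414 V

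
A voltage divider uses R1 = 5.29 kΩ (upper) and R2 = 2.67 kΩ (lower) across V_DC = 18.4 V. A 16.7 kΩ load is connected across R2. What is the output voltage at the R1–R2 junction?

The load sits in parallel with R2, giving an effective lower resistance R2' = R2·R_L/(R2+R_L) = 2.302 kΩ.
Then V_out = V_DC · R2'/(R1 + R2') = 18.4 × 2.302/7.592 = 5.579 V.

V_out ≈ 5.58 V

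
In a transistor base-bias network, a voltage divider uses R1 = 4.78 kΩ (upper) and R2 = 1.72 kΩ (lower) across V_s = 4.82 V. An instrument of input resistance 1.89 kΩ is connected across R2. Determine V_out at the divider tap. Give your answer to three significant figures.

V_out ≈ 0.764 V

The load sits in parallel with R2, giving an effective lower resistance R2' = R2·R_L/(R2+R_L) = 0.9005 kΩ.
Now apply the divider: V_out = 4.82 × 0.1585 = 0.7641 V.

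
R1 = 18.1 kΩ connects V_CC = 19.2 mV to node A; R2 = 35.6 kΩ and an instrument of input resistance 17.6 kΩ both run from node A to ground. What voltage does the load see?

V_out ≈ 7.57 mV

R2 ‖ R_L = (35.6 × 17.6)/(35.6 + 17.6) = 11.78 kΩ.
Now apply the divider: V_out = 19.2 × 0.3942 = 7.568 mV.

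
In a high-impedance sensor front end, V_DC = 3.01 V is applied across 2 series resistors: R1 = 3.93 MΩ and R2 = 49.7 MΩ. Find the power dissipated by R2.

ΣR = 53.63 MΩ → I = 3.01/53.63 = 0.05613 µA.
P(R2) = I²·R2 = (0.05613)² × 49.7 = 0.1566 µW.

P ≈ 0.157 µW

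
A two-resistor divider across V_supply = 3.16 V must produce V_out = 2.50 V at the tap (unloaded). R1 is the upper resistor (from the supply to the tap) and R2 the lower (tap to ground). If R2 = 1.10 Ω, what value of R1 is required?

R1 ≈ 0.290 Ω

The divider ratio is R2/(R1+R2) = 2.50/3.16 = 0.7911.
Rearranging, R1 = R2·(1−k)/k = 1.10 × 0.2640 = 0.2904 Ω.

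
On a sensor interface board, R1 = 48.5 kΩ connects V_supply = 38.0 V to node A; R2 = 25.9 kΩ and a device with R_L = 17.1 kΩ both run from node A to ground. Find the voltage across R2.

V_out ≈ 6.66 V

R2 ‖ R_L = (25.9 × 17.1)/(25.9 + 17.1) = 10.30 kΩ.
Then V_out = V_supply · R2'/(R1 + R2') = 38.0 × 10.30/58.80 = 6.656 V.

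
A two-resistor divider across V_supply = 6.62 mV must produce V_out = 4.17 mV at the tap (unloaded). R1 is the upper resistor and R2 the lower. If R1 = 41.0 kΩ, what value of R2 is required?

Required fraction k = V_out/V_supply = 0.6299.
So R2 = R1 · V_out/(V_supply − V_out) = 41.0 × 4.17/(6.62 − 4.17) = 41.0 × 1.702 = 69.78 kΩ.

R2 ≈ 69.8 kΩ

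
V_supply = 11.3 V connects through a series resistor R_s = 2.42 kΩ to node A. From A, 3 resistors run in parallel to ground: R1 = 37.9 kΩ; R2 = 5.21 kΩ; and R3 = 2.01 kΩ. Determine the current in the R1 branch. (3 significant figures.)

I ≈ 0.109 mA

Parallel bank: R_p = 1/(1/37.9 + 1/5.21 + 1/2.01) = 1.397 kΩ.
V_A by voltage divider: V_A = 11.3 × 1.397/(2.42 + 1.397) = 4.136 V.
Branch current I = V_A/R1 = 4.136/37.9 = 0.1091 mA.
(Equivalently: I_total = 2.960 mA, then current-divider fraction G_k/ΣG = 0.03686.)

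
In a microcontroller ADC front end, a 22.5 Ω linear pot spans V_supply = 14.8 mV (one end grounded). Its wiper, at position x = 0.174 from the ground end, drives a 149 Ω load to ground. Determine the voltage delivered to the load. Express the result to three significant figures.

Split the track: R_lower = x·R_p = 3.915 Ω, R_upper = (1−x)·R_p = 18.59 Ω.
R_L loads the lower segment: effective lower R = 3.815 Ω.
V_out = 14.8 × 3.815/(18.59 + 3.815) = 2.520 mV.

V_out ≈ 2.52 mV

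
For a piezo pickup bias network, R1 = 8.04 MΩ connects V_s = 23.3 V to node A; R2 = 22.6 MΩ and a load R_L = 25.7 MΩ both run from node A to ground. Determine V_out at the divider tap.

V_out ≈ 14.0 V

First combine the lower leg with the load: R2 ‖ R_L = 12.03 MΩ.
Now apply the divider: V_out = 23.3 × 0.5993 = 13.96 V.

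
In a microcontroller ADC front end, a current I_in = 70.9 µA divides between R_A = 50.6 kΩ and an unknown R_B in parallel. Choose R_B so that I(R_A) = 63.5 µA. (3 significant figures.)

The fraction through R_A equals R_B/(R_A+R_B).
With f = 0.8956, R_B = R_A · f/(1−f) = 50.6 × 8.581 = 434.2 kΩ.

R_B ≈ 434 kΩ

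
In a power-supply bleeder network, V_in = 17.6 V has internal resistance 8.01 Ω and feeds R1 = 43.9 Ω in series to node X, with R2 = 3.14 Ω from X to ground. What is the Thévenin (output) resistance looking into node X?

R_th ≈ 2.96 Ω

R1' = 8.01 + 43.9 = 51.91 Ω (source resistance + R1).
Zeroing V_in shorts the top of R1' to ground, so R_th = R1' ‖ R2 = 2.961 Ω.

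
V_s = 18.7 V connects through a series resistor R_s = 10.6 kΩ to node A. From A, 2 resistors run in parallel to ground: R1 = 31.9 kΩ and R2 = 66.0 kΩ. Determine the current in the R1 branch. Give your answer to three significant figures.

Equivalent of the parallel group: R_p = 21.51 kΩ.
V_A = 18.7 × 21.51/32.11 = 12.53 V.
Branch current I = V_A/R1 = 12.53/31.9 = 0.3927 mA.

I ≈ 0.393 mA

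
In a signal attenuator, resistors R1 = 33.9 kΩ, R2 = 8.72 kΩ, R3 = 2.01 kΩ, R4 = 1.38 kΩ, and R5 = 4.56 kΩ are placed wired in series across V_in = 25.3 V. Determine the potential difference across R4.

Total series resistance ΣR = 33.9 + 8.72 + 2.01 + 1.38 + 4.56 = 50.57 kΩ.
V = V_in · R/ΣR = 25.3 × 0.02729 = 0.6904 V.

V ≈ 0.690 V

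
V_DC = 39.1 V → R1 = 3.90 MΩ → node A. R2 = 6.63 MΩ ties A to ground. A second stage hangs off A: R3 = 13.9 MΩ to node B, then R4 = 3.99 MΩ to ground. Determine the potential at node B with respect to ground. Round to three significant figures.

Node A sees R2 in parallel with the series input of stage 2, R3 + R4 = 17.89 MΩ.
R2 ‖ (R3+R4) = 4.837 MΩ.
V_A = 39.1 × 4.837/(3.90 + 4.837) = 21.65 V.
Then the unloaded second divider: V_B = V_A × R4/(R3+R4) = 21.65 × 0.2230 = 4.828 V.

V_B ≈ 4.83 V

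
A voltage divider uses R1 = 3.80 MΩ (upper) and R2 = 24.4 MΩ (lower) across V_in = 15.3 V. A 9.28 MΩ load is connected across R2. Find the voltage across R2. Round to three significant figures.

V_out ≈ 9.77 V

R2 ‖ R_L = (24.4 × 9.28)/(24.4 + 9.28) = 6.723 MΩ.
Voltage divider with the loaded lower leg: V_out = 15.3 × 6.723/(3.80 + 6.723) = 15.3 × 0.6389 = 9.775 V.
(Unloaded it would be 13.2 V; the load pulls it down.)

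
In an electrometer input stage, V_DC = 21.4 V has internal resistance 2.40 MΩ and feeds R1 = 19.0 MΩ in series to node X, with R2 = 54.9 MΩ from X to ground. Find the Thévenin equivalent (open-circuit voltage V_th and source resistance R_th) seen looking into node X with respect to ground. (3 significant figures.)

V_th ≈ 15.4 V, R_th ≈ 15.4 MΩ

R1' = 2.40 + 19.0 = 21.40 MΩ (source resistance + R1).
Open-circuit (no load on X): V_th = V_DC · R2/(R1' + R2) = 21.4 × 54.9/(21.40 + 54.9) = 15.40 V.
Zeroing V_DC shorts the top of R1' to ground, so R_th = R1' ‖ R2 = 15.40 MΩ.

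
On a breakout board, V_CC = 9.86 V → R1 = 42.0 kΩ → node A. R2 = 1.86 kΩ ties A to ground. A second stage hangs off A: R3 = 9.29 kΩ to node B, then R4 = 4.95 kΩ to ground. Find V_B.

V_B ≈ 0.129 V

Looking into the second stage from A: R3 + R4 = 14.24 kΩ appears in parallel with R2.
R2 ‖ (R3+R4) = 1.645 kΩ.
V_A = 9.86 × 1.645/(42.0 + 1.645) = 0.3717 V.
Then the unloaded second divider: V_B = V_A × R4/(R3+R4) = 0.3717 × 0.3476 = 0.1292 V.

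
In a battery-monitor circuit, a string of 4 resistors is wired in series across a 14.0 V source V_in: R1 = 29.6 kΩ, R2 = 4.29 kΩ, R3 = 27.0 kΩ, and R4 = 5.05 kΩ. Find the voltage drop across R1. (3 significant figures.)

V ≈ 6.28 V

ΣR = 29.6 + 4.29 + 27.0 + 5.05 = 65.94 kΩ.
V = V_in · R/ΣR = 14.0 × 0.4489 = 6.285 V.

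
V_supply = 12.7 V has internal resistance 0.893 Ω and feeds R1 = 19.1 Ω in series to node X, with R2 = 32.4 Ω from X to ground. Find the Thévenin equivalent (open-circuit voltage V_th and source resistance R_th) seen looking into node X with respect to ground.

R1' = 0.893 + 19.1 = 19.99 Ω (source resistance + R1).
Open-circuit (no load on X): V_th = V_supply · R2/(R1' + R2) = 12.7 × 32.4/(19.99 + 32.4) = 7.854 V.
With V_supply suppressed (replaced by a short), R_th = R1' ‖ R2 = (19.99 × 32.4)/(19.99 + 32.4) = 12.36 Ω.

V_th ≈ 7.85 V, R_th ≈ 12.4 Ω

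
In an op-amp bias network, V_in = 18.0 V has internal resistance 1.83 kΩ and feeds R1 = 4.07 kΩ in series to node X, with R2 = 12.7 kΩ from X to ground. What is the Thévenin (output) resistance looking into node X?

R_th ≈ 4.03 kΩ

R1' = 1.83 + 4.07 = 5.900 kΩ (source resistance + R1).
Zeroing V_in shorts the top of R1' to ground, so R_th = R1' ‖ R2 = 4.028 kΩ.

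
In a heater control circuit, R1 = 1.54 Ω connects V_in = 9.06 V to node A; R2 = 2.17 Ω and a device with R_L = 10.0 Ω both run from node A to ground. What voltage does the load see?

V_out ≈ 4.86 V

The load sits in parallel with R2, giving an effective lower resistance R2' = R2·R_L/(R2+R_L) = 1.783 Ω.
Then V_out = V_in · R2'/(R1 + R2') = 9.06 × 1.783/3.323 = 4.861 V.
(Unloaded it would be 5.30 V; the load pulls it down.)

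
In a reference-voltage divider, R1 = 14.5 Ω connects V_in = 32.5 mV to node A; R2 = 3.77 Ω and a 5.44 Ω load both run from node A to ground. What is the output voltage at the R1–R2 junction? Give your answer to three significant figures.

The load sits in parallel with R2, giving an effective lower resistance R2' = R2·R_L/(R2+R_L) = 2.227 Ω.
Now apply the divider: V_out = 32.5 × 0.1331 = 4.327 mV.
(Unloaded it would be 6.71 mV; the load pulls it down.)

V_out ≈ 4.33 mV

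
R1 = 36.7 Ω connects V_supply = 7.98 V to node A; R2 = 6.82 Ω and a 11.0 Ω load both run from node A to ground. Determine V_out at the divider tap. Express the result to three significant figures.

The load sits in parallel with R2, giving an effective lower resistance R2' = R2·R_L/(R2+R_L) = 4.210 Ω.
Then V_out = V_supply · R2'/(R1 + R2') = 7.98 × 4.210/40.91 = 0.8212 V.

V_out ≈ 0.821 V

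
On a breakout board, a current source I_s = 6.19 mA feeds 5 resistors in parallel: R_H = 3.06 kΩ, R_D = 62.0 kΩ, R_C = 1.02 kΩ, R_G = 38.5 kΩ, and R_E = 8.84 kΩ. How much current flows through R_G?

I ≈ 0.110 mA

ΣG = 1/3.06 + 1/62.0 + 1/1.02 + 1/38.5 + 1/8.84 = 1.462.
By the current-divider rule, I = I_s · G_k/ΣG = 6.19 × 0.01776 = 0.1099 mA.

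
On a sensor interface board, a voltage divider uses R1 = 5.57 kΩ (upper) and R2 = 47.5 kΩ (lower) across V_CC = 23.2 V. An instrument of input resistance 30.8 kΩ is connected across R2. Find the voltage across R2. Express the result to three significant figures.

V_out ≈ 17.9 V

R2 ‖ R_L = (47.5 × 30.8)/(47.5 + 30.8) = 18.68 kΩ.
Then V_out = V_CC · R2'/(R1 + R2') = 23.2 × 18.68/24.25 = 17.87 V.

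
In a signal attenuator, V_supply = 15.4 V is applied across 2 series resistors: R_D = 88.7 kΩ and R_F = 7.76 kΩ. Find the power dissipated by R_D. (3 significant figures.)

ΣR = 96.46 kΩ → I = 15.4/96.46 = 0.1597 mA.
V(R_D) = I·R = 14.16 V; P = V·I = 14.16 × 0.1597 = 2.261 mW.

P ≈ 2.26 mW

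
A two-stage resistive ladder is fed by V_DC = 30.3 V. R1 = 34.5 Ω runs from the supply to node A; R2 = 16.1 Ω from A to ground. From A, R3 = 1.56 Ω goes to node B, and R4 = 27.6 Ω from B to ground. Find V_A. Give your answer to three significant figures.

V_A ≈ 7.00 V

The second stage (R3 + R4 = 29.16 Ω) loads node A in parallel with R2.
Effective lower resistance at A: R2 ‖ 29.16 = 10.37 Ω.
So V_A = 30.3 × 0.2312 = 7.004 V.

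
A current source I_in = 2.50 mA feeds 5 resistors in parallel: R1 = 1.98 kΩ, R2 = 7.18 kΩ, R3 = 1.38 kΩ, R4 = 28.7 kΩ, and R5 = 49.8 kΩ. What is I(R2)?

I ≈ 0.245 mA

Total conductance ΣG = 1/1.98 + 1/7.18 + 1/1.38 + 1/28.7 + 1/49.8 = 1.424 (units of 1/kΩ).
Current divider: I(R2) = I_in · G_k/ΣG = 2.50 × (0.1393/1.424) = 2.50 × 0.09781 = 0.2445 mA.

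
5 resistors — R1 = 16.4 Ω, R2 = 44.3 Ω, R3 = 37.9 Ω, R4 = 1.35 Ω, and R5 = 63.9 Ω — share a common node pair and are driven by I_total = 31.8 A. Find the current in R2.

I ≈ 0.829 A

Conductances: ΣG = 1/16.4 + 1/44.3 + 1/37.9 + 1/1.35 + 1/63.9 = 0.8663 (1/Ω).
By the current-divider rule, I = I_total · G_k/ΣG = 31.8 × 0.02606 = 0.8286 A.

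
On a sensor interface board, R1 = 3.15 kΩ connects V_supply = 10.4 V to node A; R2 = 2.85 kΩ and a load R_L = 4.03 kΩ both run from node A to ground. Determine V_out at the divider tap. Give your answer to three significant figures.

R2 ‖ R_L = (2.85 × 4.03)/(2.85 + 4.03) = 1.669 kΩ.
Then V_out = V_supply · R2'/(R1 + R2') = 10.4 × 1.669/4.819 = 3.602 V.

V_out ≈ 3.60 V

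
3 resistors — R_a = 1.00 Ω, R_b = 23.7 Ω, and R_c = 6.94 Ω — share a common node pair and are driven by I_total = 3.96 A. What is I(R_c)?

I ≈ 0.481 A

Conductances: ΣG = 1/1.00 + 1/23.7 + 1/6.94 = 1.186 (1/Ω).
By the current-divider rule, I = I_total · G_k/ΣG = 3.96 × 0.1215 = 0.4810 A.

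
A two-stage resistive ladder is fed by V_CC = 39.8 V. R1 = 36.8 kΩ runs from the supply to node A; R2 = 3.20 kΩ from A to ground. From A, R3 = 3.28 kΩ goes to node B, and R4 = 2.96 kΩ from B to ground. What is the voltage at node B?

Node A sees R2 in parallel with the series input of stage 2, R3 + R4 = 6.240 kΩ.
Effective lower resistance at A: R2 ‖ 6.240 = 2.115 kΩ.
So V_A = 39.8 × 0.05436 = 2.163 V.
Then the unloaded second divider: V_B = V_A × R4/(R3+R4) = 2.163 × 0.4744 = 1.026 V.

V_B ≈ 1.03 V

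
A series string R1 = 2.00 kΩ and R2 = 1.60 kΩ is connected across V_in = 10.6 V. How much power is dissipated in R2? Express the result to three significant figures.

P ≈ 13.9 mW

The common current is I = 10.6/3.600 = 2.944 mA.
V(R2) = I·R = 4.711 V; P = V·I = 4.711 × 2.944 = 13.87 mW.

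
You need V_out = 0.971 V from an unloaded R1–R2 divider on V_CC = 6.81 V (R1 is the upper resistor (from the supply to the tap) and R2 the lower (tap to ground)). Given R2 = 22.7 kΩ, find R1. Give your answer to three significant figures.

R1 ≈ 137 kΩ

Required fraction k = V_out/V_CC = 0.1426.
So R1 = R2 · (V_CC/V_out − 1) = 22.7 × (6.81/0.971 − 1) = 22.7 × 6.013 = 136.5 kΩ.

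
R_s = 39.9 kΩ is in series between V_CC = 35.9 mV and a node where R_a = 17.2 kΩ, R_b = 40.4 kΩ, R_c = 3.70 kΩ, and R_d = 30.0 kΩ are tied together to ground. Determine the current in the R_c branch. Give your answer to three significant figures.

Equivalent of the parallel group: R_p = 2.587 kΩ.
V_A by voltage divider: V_A = 35.9 × 2.587/(39.9 + 2.587) = 2.186 mV.
Branch current I = V_A/R_c = 2.186/3.70 = 0.5909 µA.
(Check via current divider: I_total = 0.8450 µA; share G_k/ΣG = 0.6993 → same result.)

I ≈ 0.591 µA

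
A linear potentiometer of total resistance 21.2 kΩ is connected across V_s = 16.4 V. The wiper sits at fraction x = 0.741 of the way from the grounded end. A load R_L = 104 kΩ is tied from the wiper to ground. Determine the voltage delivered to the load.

Lower segment x·R_p = 15.71 kΩ; upper segment (1−x)·R_p = 5.491 kΩ.
(x·R_p) ‖ R_L = 13.65 kΩ.
Then V_out = V_s · 13.65/(5.491 + 13.65) = 11.69 V.
(Unloaded: V_out = x·V_s = 12.2 V.)

V_out ≈ 11.7 V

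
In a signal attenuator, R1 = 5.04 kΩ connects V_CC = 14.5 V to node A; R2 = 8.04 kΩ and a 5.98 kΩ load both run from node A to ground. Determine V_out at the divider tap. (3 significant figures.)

First combine the lower leg with the load: R2 ‖ R_L = 3.429 kΩ.
Then V_out = V_CC · R2'/(R1 + R2') = 14.5 × 3.429/8.469 = 5.871 V.

V_out ≈ 5.87 V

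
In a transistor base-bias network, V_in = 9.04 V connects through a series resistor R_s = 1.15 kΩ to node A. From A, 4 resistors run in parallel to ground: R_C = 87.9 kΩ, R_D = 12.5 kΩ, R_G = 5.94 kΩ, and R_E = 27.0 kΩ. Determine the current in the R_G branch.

I ≈ 1.13 mA

Equivalent of the parallel group: R_p = 3.370 kΩ.
Node voltage V_A = V_in · R_p/(R_s + R_p) = 9.04 × 0.7456 = 6.740 V.
Branch current I = V_A/R_G = 6.740/5.94 = 1.135 mA.
(Equivalently: I_total = 2.000 mA, then current-divider fraction G_k/ΣG = 0.5673.)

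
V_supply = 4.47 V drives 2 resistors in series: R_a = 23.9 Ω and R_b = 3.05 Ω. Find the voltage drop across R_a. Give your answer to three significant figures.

V ≈ 3.96 V

Total series resistance ΣR = 23.9 + 3.05 = 26.95 Ω.
V = V_supply · R/ΣR = 4.47 × 0.8868 = 3.964 V.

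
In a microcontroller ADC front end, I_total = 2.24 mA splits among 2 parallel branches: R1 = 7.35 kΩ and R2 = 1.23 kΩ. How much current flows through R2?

Two-branch current divider: I_k = I_total · R_other/(R_1 + R_2).
I(R2) = 2.24 × 7.35/(7.35 + 1.23) = 2.24 × 0.8566 = 1.919 mA.

I ≈ 1.92 mA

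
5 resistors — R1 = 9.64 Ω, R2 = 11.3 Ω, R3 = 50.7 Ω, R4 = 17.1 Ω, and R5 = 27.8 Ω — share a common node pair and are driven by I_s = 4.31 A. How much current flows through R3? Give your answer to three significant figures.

Conductances: ΣG = 1/9.64 + 1/11.3 + 1/50.7 + 1/17.1 + 1/27.8 = 0.3064 (1/Ω).
Current divider: I(R3) = I_s · G_k/ΣG = 4.31 × (0.01972/0.3064) = 4.31 × 0.06437 = 0.2774 A.

I ≈ 0.277 A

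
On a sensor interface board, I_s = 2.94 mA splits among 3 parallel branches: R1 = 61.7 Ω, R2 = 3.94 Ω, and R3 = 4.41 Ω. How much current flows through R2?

Conductances: ΣG = 1/61.7 + 1/3.94 + 1/4.41 = 0.4968 (1/Ω).
R2 takes the fraction G_k/ΣG = 0.2538/0.4968 = 0.5109, so I = 2.94 × 0.5109 = 1.502 mA.

I ≈ 1.50 mA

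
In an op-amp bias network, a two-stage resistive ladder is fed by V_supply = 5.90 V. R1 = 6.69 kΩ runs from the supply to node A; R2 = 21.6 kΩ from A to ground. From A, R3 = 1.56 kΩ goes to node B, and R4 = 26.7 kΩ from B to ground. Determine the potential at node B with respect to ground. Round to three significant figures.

V_B ≈ 3.60 V

Node A sees R2 in parallel with the series input of stage 2, R3 + R4 = 28.26 kΩ.
R2 ‖ (R3+R4) = 12.24 kΩ.
First divider: V_A = V_supply · 12.24/(6.69 + 12.24) = 3.815 V.
Stage 2 is unloaded, so V_B = V_A · R4/(R3+R4) = 3.815 × 26.7/28.26 = 3.605 V.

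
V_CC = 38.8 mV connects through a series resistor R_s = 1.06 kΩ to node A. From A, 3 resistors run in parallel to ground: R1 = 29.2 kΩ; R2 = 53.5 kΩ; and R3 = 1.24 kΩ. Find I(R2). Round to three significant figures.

I ≈ 0.380 µA

Parallel bank: R_p = 1/(1/29.2 + 1/53.5 + 1/1.24) = 1.164 kΩ.
V_A = 38.8 × 1.164/2.224 = 20.30 mV.
Branch current I = V_A/R2 = 20.30/53.5 = 0.3795 µA.
(Equivalently: I_total = 17.45 µA, then current-divider fraction G_k/ΣG = 0.02175.)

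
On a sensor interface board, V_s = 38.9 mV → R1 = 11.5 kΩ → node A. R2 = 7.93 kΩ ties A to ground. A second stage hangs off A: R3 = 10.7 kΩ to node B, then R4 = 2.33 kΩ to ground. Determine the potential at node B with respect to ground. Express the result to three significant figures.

V_B ≈ 2.09 mV

Looking into the second stage from A: R3 + R4 = 13.03 kΩ appears in parallel with R2.
Effective lower resistance at A: R2 ‖ 13.03 = 4.930 kΩ.
First divider: V_A = V_s · 4.930/(11.5 + 4.930) = 11.67 mV.
Stage 2 is unloaded, so V_B = V_A · R4/(R3+R4) = 11.67 × 2.33/13.03 = 2.087 mV.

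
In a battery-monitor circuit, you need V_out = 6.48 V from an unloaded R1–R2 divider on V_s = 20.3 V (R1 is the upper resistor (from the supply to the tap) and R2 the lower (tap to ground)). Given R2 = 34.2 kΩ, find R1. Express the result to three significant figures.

R1 ≈ 72.9 kΩ

Required fraction k = V_out/V_s = 0.3192.
R1 = R2·(1/k − 1) = 34.2 × 2.133 = 72.94 kΩ.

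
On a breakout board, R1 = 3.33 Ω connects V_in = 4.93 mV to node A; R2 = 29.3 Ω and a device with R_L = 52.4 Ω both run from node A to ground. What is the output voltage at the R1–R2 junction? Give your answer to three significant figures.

First combine the lower leg with the load: R2 ‖ R_L = 18.79 Ω.
Voltage divider with the loaded lower leg: V_out = 4.93 × 18.79/(3.33 + 18.79) = 4.93 × 0.8495 = 4.188 mV.

V_out ≈ 4.19 mV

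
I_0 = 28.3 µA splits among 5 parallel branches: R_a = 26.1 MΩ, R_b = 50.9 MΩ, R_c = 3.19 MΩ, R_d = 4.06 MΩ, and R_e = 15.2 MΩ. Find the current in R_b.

Total conductance ΣG = 1/26.1 + 1/50.9 + 1/3.19 + 1/4.06 + 1/15.2 = 0.6835 (units of 1/MΩ).
R_b takes the fraction G_k/ΣG = 0.01965/0.6835 = 0.02874, so I = 28.3 × 0.02874 = 0.8134 µA.

I ≈ 0.813 µA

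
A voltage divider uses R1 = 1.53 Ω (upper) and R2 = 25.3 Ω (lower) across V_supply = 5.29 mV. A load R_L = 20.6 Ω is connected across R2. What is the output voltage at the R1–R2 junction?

First combine the lower leg with the load: R2 ‖ R_L = 11.35 Ω.
Then V_out = V_supply · R2'/(R1 + R2') = 5.29 × 11.35/12.88 = 4.662 mV.
(Unloaded it would be 4.99 mV; the load pulls it down.)

V_out ≈ 4.66 mV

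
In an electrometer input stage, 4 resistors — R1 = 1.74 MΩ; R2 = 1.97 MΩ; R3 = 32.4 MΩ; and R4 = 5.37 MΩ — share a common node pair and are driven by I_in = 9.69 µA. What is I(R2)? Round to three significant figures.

I ≈ 3.79 µA

ΣG = 1/1.74 + 1/1.97 + 1/32.4 + 1/5.37 = 1.299.
By the current-divider rule, I = I_in · G_k/ΣG = 9.69 × 0.3906 = 3.785 µA.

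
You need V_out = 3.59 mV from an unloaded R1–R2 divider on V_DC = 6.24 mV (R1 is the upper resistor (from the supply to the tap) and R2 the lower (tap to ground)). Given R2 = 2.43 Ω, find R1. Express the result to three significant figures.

R1 ≈ 1.79 Ω

V_out/V_DC = R2/(R1+R2) = 0.5753.
Rearranging, R1 = R2·(1−k)/k = 2.43 × 0.7382 = 1.794 Ω.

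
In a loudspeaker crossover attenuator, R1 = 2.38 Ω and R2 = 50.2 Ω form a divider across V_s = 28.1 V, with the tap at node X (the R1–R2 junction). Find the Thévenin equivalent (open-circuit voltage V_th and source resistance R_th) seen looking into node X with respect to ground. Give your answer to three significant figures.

Open-circuit (no load on X): V_th = V_s · R2/(R1 + R2) = 28.1 × 50.2/(2.380 + 50.2) = 26.83 V.
Looking into X with the source shorted: R_th = R1·R2/(R1+R2) = 2.380 × 50.2/52.58 = 2.272 Ω.

V_th ≈ 26.8 V, R_th ≈ 2.27 Ω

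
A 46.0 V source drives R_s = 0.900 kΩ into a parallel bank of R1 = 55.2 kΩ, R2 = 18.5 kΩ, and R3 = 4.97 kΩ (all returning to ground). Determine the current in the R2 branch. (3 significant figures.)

Equivalent of the parallel group: R_p = 3.658 kΩ.
Node voltage V_A = V_in · R_p/(R_s + R_p) = 46.0 × 0.8025 = 36.92 V.
I(R2) = V_A / R2 = 36.92/18.5 = 1.996 mA.

I ≈ 2.00 mA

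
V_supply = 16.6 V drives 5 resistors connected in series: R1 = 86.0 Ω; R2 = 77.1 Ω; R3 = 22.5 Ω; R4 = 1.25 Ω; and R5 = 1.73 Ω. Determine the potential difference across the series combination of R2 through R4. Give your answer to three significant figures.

V ≈ 8.88 V

Series total: ΣR = 86.0 + 77.1 + 22.5 + 1.25 + 1.73 = 188.6 Ω.
R_{R2..R4} = 77.1 + 22.5 + 1.25 = 100.8 Ω.
V = V_supply · R/ΣR = 16.6 × 0.5348 = 8.877 V.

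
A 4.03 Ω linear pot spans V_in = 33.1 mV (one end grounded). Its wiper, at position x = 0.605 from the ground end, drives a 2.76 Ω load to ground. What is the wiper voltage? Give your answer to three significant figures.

Split the track: R_lower = x·R_p = 2.438 Ω, R_upper = (1−x)·R_p = 1.592 Ω.
R_L loads the lower segment: effective lower R = 1.295 Ω.
Loaded-divider output: V_out = 33.1 × 0.4485 = 14.85 mV.

V_out ≈ 14.8 mV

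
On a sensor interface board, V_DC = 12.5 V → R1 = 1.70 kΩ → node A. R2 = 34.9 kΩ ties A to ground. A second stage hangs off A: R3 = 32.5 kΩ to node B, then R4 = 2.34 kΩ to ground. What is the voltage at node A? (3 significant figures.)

Looking into the second stage from A: R3 + R4 = 34.84 kΩ appears in parallel with R2.
R2 ‖ (R3+R4) = 17.43 kΩ.
So V_A = 12.5 × 0.9112 = 11.39 V.

V_A ≈ 11.4 V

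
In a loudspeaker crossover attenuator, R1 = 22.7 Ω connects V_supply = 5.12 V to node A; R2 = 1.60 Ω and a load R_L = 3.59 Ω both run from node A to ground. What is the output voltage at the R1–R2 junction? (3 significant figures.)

First combine the lower leg with the load: R2 ‖ R_L = 1.107 Ω.
Voltage divider with the loaded lower leg: V_out = 5.12 × 1.107/(22.7 + 1.107) = 5.12 × 0.04649 = 0.2380 V.

V_out ≈ 0.238 V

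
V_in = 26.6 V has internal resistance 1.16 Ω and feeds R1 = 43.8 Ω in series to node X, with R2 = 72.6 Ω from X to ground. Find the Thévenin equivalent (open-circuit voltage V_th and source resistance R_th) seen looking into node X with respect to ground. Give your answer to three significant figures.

R1' = 1.16 + 43.8 = 44.96 Ω (source resistance + R1).
With X open, the divider is unloaded: V_th = 26.6 × 72.6/117.6 = 16.43 V.
Zeroing V_in shorts the top of R1' to ground, so R_th = R1' ‖ R2 = 27.77 Ω.

V_th ≈ 16.4 V, R_th ≈ 27.8 Ω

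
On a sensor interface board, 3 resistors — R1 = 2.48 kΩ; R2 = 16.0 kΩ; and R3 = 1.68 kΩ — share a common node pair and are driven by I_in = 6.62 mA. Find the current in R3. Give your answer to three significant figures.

I ≈ 3.71 mA

Conductances: ΣG = 1/2.48 + 1/16.0 + 1/1.68 = 1.061 (1/kΩ).
By the current-divider rule, I = I_in · G_k/ΣG = 6.62 × 0.5610 = 3.714 mA.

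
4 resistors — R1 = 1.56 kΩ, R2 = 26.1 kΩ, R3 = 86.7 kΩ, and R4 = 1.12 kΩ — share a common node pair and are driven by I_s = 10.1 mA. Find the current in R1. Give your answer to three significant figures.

I ≈ 4.09 mA

Conductances: ΣG = 1/1.56 + 1/26.1 + 1/86.7 + 1/1.12 = 1.584 (1/kΩ).
By the current-divider rule, I = I_s · G_k/ΣG = 10.1 × 0.4048 = 4.088 mA.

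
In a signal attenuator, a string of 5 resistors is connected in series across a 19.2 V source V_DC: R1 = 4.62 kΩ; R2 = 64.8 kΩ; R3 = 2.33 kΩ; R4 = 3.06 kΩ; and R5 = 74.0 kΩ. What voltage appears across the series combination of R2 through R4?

V ≈ 9.06 V

ΣR = 4.62 + 64.8 + 2.33 + 3.06 + 74.0 = 148.8 kΩ.
R_{R2..R4} = 64.8 + 2.33 + 3.06 = 70.19 kΩ.
By the voltage-divider rule, V = 19.2 × 70.19/148.8 = 9.056 V.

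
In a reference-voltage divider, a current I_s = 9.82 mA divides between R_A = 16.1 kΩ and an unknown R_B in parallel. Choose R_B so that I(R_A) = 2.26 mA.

The fraction through R_A equals R_B/(R_A+R_B).
2.26/9.82 = R_B/(R_A + R_B) → R_B = R_A · (0.2301)/(1 − 0.2301) = 16.1 × 0.2989 = 4.813 kΩ.

R_B ≈ 4.81 kΩ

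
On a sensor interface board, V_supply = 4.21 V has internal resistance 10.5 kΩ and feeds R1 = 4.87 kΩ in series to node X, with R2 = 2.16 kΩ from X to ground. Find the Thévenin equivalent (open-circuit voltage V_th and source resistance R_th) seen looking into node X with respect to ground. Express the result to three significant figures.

V_th ≈ 0.519 V, R_th ≈ 1.89 kΩ

R1' = 10.5 + 4.87 = 15.37 kΩ (source resistance + R1).
With X open, the divider is unloaded: V_th = 4.21 × 2.16/17.53 = 0.5187 V.
With V_supply suppressed (replaced by a short), R_th = R1' ‖ R2 = (15.37 × 2.16)/(15.37 + 2.16) = 1.894 kΩ.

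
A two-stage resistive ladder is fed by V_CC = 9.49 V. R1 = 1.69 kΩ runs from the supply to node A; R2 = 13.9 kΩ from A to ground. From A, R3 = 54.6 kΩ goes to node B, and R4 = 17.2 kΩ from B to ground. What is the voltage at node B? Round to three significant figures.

V_B ≈ 1.99 V

Looking into the second stage from A: R3 + R4 = 71.80 kΩ appears in parallel with R2.
Effective lower resistance at A: R2 ‖ 71.80 = 11.65 kΩ.
So V_A = 9.49 × 0.8733 = 8.287 V.
Stage 2 is unloaded, so V_B = V_A · R4/(R3+R4) = 8.287 × 17.2/71.80 = 1.985 V.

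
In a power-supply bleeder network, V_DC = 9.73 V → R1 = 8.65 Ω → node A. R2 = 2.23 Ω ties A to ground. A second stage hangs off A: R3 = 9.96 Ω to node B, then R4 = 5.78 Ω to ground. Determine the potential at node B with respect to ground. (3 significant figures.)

V_B ≈ 0.658 V

The second stage (R3 + R4 = 15.74 Ω) loads node A in parallel with R2.
Effective lower resistance at A: R2 ‖ 15.74 = 1.953 Ω.
So V_A = 9.73 × 0.1842 = 1.792 V.
Stage 2 is unloaded, so V_B = V_A · R4/(R3+R4) = 1.792 × 5.78/15.74 = 0.6582 V.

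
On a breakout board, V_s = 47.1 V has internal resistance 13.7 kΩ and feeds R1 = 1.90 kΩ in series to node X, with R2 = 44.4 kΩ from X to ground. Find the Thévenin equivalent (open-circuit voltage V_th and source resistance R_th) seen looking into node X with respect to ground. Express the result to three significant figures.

V_th ≈ 34.9 V, R_th ≈ 11.5 kΩ

R1' = 13.7 + 1.90 = 15.60 kΩ (source resistance + R1).
Open-circuit (no load on X): V_th = V_s · R2/(R1' + R2) = 47.1 × 44.4/(15.60 + 44.4) = 34.85 V.
Looking into X with the source shorted: R_th = R1'·R2/(R1'+R2) = 15.60 × 44.4/60.00 = 11.54 kΩ.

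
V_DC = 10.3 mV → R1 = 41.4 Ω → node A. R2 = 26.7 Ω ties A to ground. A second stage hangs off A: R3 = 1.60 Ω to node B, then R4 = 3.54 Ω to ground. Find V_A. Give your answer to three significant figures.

Node A sees R2 in parallel with the series input of stage 2, R3 + R4 = 5.140 Ω.
Effective lower resistance at A: R2 ‖ 5.140 = 4.310 Ω.
V_A = 10.3 × 4.310/(41.4 + 4.310) = 0.9712 mV.

V_A ≈ 0.971 mV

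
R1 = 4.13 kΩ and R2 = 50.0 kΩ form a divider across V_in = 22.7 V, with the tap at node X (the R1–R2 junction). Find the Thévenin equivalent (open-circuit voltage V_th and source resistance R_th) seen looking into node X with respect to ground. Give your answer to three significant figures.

V_th ≈ 21.0 V, R_th ≈ 3.81 kΩ

With X open, the divider is unloaded: V_th = 22.7 × 50.0/54.13 = 20.97 V.
Zeroing V_in shorts the top of R1 to ground, so R_th = R1 ‖ R2 = 3.815 kΩ.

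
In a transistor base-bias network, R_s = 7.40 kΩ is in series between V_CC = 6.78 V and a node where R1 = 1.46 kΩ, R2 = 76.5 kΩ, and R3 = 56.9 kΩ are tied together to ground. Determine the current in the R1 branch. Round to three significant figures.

Parallel bank: R_p = 1/(1/1.46 + 1/76.5 + 1/56.9) = 1.397 kΩ.
V_A = 6.78 × 1.397/8.797 = 1.077 V.
Branch current I = V_A/R1 = 1.077/1.46 = 0.7377 mA.

I ≈ 0.738 mA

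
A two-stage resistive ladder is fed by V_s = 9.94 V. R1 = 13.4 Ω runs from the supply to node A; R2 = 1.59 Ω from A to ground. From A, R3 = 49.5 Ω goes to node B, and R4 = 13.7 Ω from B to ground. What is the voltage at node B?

The second stage (R3 + R4 = 63.20 Ω) loads node A in parallel with R2.
Effective lower resistance at A: R2 ‖ 63.20 = 1.551 Ω.
V_A = 9.94 × 1.551/(13.4 + 1.551) = 1.031 V.
V_B = V_A × 0.2168 = 0.2235 V.

V_B ≈ 0.224 V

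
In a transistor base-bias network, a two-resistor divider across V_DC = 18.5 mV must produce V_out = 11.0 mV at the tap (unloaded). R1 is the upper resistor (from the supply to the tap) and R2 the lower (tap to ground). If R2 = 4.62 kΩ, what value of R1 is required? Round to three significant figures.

R1 ≈ 3.15 kΩ

The divider ratio is R2/(R1+R2) = 11.0/18.5 = 0.5946.
So R1 = R2 · (V_DC/V_out − 1) = 4.62 × (18.5/11.0 − 1) = 4.62 × 0.6818 = 3.150 kΩ.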